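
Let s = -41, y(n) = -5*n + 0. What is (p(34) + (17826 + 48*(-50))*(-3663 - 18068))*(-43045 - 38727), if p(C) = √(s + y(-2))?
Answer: 27411806583432 - 81772*I*√31 ≈ 2.7412e+13 - 4.5529e+5*I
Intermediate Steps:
y(n) = -5*n
p(C) = I*√31 (p(C) = √(-41 - 5*(-2)) = √(-41 + 10) = √(-31) = I*√31)
(p(34) + (17826 + 48*(-50))*(-3663 - 18068))*(-43045 - 38727) = (I*√31 + (17826 + 48*(-50))*(-3663 - 18068))*(-43045 - 38727) = (I*√31 + (17826 - 2400)*(-21731))*(-81772) = (I*√31 + 15426*(-21731))*(-81772) = (I*√31 - 335222406)*(-81772) = (-335222406 + I*√31)*(-81772) = 27411806583432 - 81772*I*√31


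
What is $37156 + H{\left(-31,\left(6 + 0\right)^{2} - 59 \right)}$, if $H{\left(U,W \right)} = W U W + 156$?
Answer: $20913$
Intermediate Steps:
$H{\left(U,W \right)} = 156 + U W^{2}$ ($H{\left(U,W \right)} = U W W + 156 = U W^{2} + 156 = 156 + U W^{2}$)
$37156 + H{\left(-31,\left(6 + 0\right)^{2} - 59 \right)} = 37156 + \left(156 - 31 \left(\left(6 + 0\right)^{2} - 59\right)^{2}\right) = 37156 + \left(156 - 31 \left(6^{2} - 59\right)^{2}\right) = 37156 + \left(156 - 31 \left(36 - 59\right)^{2}\right) = 37156 + \left(156 - 31 \left(-23\right)^{2}\right) = 37156 + \left(156 - 16399\right) = 37156 - 16243 = 20913$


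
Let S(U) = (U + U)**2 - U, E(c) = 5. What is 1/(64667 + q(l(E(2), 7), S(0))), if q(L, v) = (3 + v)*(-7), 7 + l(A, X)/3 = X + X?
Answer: 1/64646 ≈ 1.5469e-5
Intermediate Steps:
l(A, X) = -21 + 6*X (l(A, X) = -21 + 3*(X + X) = -21 + 3*(2*X) = -21 + 6*X)
S(U) = -U + 4*U**2 (S(U) = (2*U)**2 - U = 4*U**2 - U = -U + 4*U**2)
q(L, v) = -21 - 7*v
1/(64667 + q(l(E(2), 7), S(0))) = 1/(64667 + (-21 - 0*(-1 + 4*0))) = 1/(64667 + (-21 - 0*(-1 + 0))) = 1/(64667 + (-21 - 0*(-1))) = 1/(64667 + (-21 - 7*0)) = 1/(64667 + (-21 + 0)) = 1/(64667 - 21) = 1/64646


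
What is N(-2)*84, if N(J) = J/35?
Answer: -24/5 ≈ -4.8000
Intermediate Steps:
N(J) = J/35 (N(J) = J*(1/35) = J/35)
N(-2)*84 = ((1/35)*(-2))*84 = -2/35*84 = -24/5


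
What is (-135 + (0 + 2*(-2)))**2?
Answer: 19321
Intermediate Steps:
(-135 + (0 + 2*(-2)))**2 = (-135 + (0 - 4))**2 = (-135 - 4)**2 = (-139)**2 = 19321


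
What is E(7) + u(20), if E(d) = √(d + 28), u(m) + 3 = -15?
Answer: -18 + √35 ≈ -12.084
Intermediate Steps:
u(m) = -18 (u(m) = -3 - 15 = -18)
E(d) = √(28 + d)
E(7) + u(20) = √(28 + 7) - 18 = √35 - 18 = -18 + √35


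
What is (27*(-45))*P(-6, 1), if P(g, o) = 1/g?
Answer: 405/2 ≈ 202.50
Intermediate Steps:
(27*(-45))*P(-6, 1) = (27*(-45))/(-6) = -1215*(-⅙) = 405/2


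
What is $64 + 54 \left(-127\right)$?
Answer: $-6794$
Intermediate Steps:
$64 + 54 \left(-127\right) = 64 - 6858 = -6794$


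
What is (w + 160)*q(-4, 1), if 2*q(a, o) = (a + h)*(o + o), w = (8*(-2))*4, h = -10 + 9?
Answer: -480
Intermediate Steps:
h = -1
w = -64 (w = -16*4 = -64)
q(a, o) = o*(-1 + a) (q(a, o) = ((a - 1)*(o + o))/2 = ((-1 + a)*(2*o))/2 = (2*o*(-1 + a))/2 = o*(-1 + a))
(w + 160)*q(-4, 1) = (-64 + 160)*(1*(-1 - 4)) = 96*(1*(-5)) = 96*(-5) = -480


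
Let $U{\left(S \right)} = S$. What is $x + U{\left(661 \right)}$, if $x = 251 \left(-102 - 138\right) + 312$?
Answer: $-59267$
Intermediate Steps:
$x = -59928$ ($x = 251 \left(-240\right) + 312 = -60240 + 312 = -59928$)
$x + U{\left(661 \right)} = -59928 + 661 = -59267$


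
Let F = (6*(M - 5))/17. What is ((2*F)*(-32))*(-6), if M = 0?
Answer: -11520/17 ≈ -677.65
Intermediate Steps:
F = -30/17 (F = (6*(0 - 5))/17 = (6*(-5))*(1/17) = -30*1/17 = -30/17 ≈ -1.7647)
((2*F)*(-32))*(-6) = ((2*(-30/17))*(-32))*(-6) = -60/17*(-32)*(-6) = (1920/17)*(-6) = -11520/17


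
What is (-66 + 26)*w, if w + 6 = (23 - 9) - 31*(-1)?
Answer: -1560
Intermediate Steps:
w = 39 (w = -6 + ((23 - 9) - 31*(-1)) = -6 + (14 + 31) = -6 + 45 = 39)
(-66 + 26)*w = (-66 + 26)*39 = -40*39 = -1560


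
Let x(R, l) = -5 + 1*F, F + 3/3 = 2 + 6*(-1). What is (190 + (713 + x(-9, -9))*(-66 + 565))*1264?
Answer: 443647568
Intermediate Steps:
F = -5 (F = -1 + (2 + 6*(-1)) = -1 + (2 - 6) = -1 - 4 = -5)
x(R, l) = -10 (x(R, l) = -5 + 1*(-5) = -5 - 5 = -10)
(190 + (713 + x(-9, -9))*(-66 + 565))*1264 = (190 + (713 - 10)*(-66 + 565))*1264 = (190 + 703*499)*1264 = (190 + 350797)*1264 = 350987*1264 = 443647568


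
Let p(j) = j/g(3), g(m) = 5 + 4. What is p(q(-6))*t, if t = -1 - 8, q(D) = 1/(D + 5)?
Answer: 1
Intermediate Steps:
q(D) = 1/(5 + D)
g(m) = 9
t = -9
p(j) = j/9
p(q(-6))*t = (1/(9*(5 - 6)))*(-9) = ((⅑)/(-1))*(-9) = ((⅑)*(-1))*(-9) = -⅑*(-9) = 1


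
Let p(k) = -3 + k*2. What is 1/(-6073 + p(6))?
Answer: -1/6064 ≈ -0.00016491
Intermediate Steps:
p(k) = -3 + 2*k
1/(-6073 + p(6)) = 1/(-6073 + (-3 + 2*6)) = 1/(-6073 + (-3 + 12)) = 1/(-6073 + 9) = 1/(-6064) = -1/6064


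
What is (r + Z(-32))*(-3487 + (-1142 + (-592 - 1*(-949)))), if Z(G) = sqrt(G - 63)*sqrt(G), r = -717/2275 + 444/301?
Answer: -484739568/97825 + 17088*sqrt(190) ≈ 2.3059e+5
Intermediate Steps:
r = 113469/97825 (r = -717*1/2275 + 444*(1/301) = -717/2275 + 444/301 = 113469/97825 ≈ 1.1599)
Z(G) = sqrt(G)*sqrt(-63 + G) (Z(G) = sqrt(-63 + G)*sqrt(G) = sqrt(G)*sqrt(-63 + G))
(r + Z(-32))*(-3487 + (-1142 + (-592 - 1*(-949)))) = (113469/97825 + sqrt(-32)*sqrt(-63 - 32))*(-3487 + (-1142 + (-592 - 1*(-949)))) = (113469/97825 + (4*I*sqrt(2))*sqrt(-95))*(-3487 + (-1142 + (-592 + 949))) = (113469/97825 + (4*I*sqrt(2))*(I*sqrt(95)))*(-3487 + (-1142 + 357)) = (113469/97825 - 4*sqrt(190))*(-3487 - 785) = (113469/97825 - 4*sqrt(190))*(-4272) = -484739568/97825 + 17088*sqrt(190)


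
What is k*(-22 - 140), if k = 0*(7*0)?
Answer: 0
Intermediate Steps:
k = 0 (k = 0*0 = 0)
k*(-22 - 140) = 0*(-22 - 140) = 0*(-162) = 0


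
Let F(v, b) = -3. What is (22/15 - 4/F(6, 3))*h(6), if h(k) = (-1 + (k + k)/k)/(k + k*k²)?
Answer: 7/555 ≈ 0.012613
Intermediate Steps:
h(k) = 1/(k + k³) (h(k) = (-1 + (2*k)/k)/(k + k³) = (-1 + 2)/(k + k³) = 1/(k + k³))
(22/15 - 4/F(6, 3))*h(6) = (22/15 - 4/(-3))/(6 + 6³) = (22*(1/15) - 4*(-⅓))/(6 + 216) = (22/15 + 4/3)/222 = (14/5)*(1/222) = 7/555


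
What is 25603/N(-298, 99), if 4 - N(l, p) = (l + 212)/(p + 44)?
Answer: 3661229/658 ≈ 5564.2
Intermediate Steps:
N(l, p) = 4 - (212 + l)/(44 + p) (N(l, p) = 4 - (l + 212)/(p + 44) = 4 - (212 + l)/(44 + p))
25603/N(-298, 99) = 25603/(((-36 - 1*(-298) + 4*99)/(44 + 99))) = 25603/(((-36 + 298 + 396)/143)) = 25603/(((1/143)*658)) = 25603/(658/143) = 25603*(143/658) = 3661229/658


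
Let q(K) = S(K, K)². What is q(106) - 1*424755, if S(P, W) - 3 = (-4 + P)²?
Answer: 107880894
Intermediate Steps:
S(P, W) = 3 + (-4 + P)²
q(K) = (3 + (-4 + K)²)²
q(106) - 1*424755 = (3 + (-4 + 106)²)² - 1*424755 = (3 + 102²)² - 424755 = (3 + 10404)² - 424755 = 10407² - 424755 = 108305649 - 424755 = 107880894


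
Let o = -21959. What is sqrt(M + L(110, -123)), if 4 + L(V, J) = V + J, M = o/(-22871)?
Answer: 16*I*sqrt(32774143)/22871 ≈ 4.005*I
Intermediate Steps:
M = 21959/22871 (M = -21959/(-22871) = -21959*(-1/22871) = 21959/22871 ≈ 0.96012)
L(V, J) = -4 + J + V (L(V, J) = -4 + (V + J) = -4 + (J + V) = -4 + J + V)
sqrt(M + L(110, -123)) = sqrt(21959/22871 + (-4 - 123 + 110)) = sqrt(21959/22871 - 17) = sqrt(-366848/22871) = 16*I*sqrt(32774143)/22871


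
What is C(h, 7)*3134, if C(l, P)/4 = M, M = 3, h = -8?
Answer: 37608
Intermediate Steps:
C(l, P) = 12 (C(l, P) = 4*3 = 12)
C(h, 7)*3134 = 12*3134 = 37608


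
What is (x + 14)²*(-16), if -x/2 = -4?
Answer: -7744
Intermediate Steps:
x = 8 (x = -2*(-4) = 8)
(x + 14)²*(-16) = (8 + 14)²*(-16) = 22²*(-16) = 484*(-16) = -7744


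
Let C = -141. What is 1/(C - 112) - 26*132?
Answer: -868297/253 ≈ -3432.0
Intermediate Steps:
1/(C - 112) - 26*132 = 1/(-141 - 112) - 26*132 = 1/(-253) - 3432 = -1/253 - 3432 = -868297/253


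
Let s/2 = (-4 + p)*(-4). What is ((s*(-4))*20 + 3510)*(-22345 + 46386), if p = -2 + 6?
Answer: 84383910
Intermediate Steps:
p = 4
s = 0 (s = 2*((-4 + 4)*(-4)) = 2*(0*(-4)) = 2*0 = 0)
((s*(-4))*20 + 3510)*(-22345 + 46386) = ((0*(-4))*20 + 3510)*(-22345 + 46386) = (0*20 + 3510)*24041 = (0 + 3510)*24041 = 3510*24041 = 84383910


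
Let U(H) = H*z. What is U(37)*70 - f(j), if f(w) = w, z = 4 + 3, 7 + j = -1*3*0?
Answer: 18137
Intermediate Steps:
j = -7 (j = -7 - 1*3*0 = -7 - 3*0 = -7 + 0 = -7)
z = 7
U(H) = 7*H (U(H) = H*7 = 7*H)
U(37)*70 - f(j) = (7*37)*70 - 1*(-7) = 259*70 + 7 = 18130 + 7 = 18137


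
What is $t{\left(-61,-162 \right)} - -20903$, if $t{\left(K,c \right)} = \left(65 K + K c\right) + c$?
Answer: $26658$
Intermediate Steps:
$t{\left(K,c \right)} = c + 65 K + K c$
$t{\left(-61,-162 \right)} - -20903 = \left(-162 + 65 \left(-61\right) - -9882\right) - -20903 = \left(-162 - 3965 + 9882\right) + 20903 = 5755 + 20903 = 26658$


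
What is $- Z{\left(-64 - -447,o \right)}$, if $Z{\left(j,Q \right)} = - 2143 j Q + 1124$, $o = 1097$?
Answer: $900382469$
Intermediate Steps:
$Z{\left(j,Q \right)} = 1124 - 2143 Q j$ ($Z{\left(j,Q \right)} = - 2143 Q j + 1124 = 1124 - 2143 Q j$)
$- Z{\left(-64 - -447,o \right)} = - (1124 - 2350871 \left(-64 - -447\right)) = - (1124 - 2350871 \left(-64 + 447\right)) = - (1124 - 2350871 \cdot 383) = - (1124 - 900383593) = \left(-1\right) \left(-900382469\right) = 900382469$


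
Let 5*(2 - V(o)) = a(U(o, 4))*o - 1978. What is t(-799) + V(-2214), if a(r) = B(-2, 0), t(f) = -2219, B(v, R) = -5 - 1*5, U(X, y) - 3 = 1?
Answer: -31247/5 ≈ -6249.4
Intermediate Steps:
U(X, y) = 4 (U(X, y) = 3 + 1 = 4)
B(v, R) = -10 (B(v, R) = -5 - 5 = -10)
a(r) = -10
V(o) = 1988/5 + 2*o (V(o) = 2 - (-10*o - 1978)/5 = 2 - (-1978 - 10*o)/5 = 2 + (1978/5 + 2*o) = 1988/5 + 2*o)
t(-799) + V(-2214) = -2219 + (1988/5 + 2*(-2214)) = -2219 + (1988/5 - 4428) = -2219 - 20152/5 = -31247/5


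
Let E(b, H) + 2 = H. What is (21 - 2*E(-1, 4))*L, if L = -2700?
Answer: -45900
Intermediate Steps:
E(b, H) = -2 + H
(21 - 2*E(-1, 4))*L = (21 - 2*(-2 + 4))*(-2700) = (21 - 2*2)*(-2700) = (21 - 4)*(-2700) = 17*(-2700) = -45900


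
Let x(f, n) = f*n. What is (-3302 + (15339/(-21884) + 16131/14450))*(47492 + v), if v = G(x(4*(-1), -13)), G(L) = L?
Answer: -6204727493431278/39527975 ≈ -1.5697e+8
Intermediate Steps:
v = 52 (v = (4*(-1))*(-13) = -4*(-13) = 52)
(-3302 + (15339/(-21884) + 16131/14450))*(47492 + v) = (-3302 + (15339/(-21884) + 16131/14450))*(47492 + 52) = (-3302 + (15339*(-1/21884) + 16131*(1/14450)))*47544 = (-3302 + (-15339/21884 + 16131/14450))*47544 = (-3302 + 65681127/158111900)*47544 = -522019812673/158111900*47544 = -6204727493431278/39527975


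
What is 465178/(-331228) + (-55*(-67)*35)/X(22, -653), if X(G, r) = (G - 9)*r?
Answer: -23334513671/1405897246 ≈ -16.598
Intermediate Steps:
X(G, r) = r*(-9 + G) (X(G, r) = (-9 + G)*r = r*(-9 + G))
465178/(-331228) + (-55*(-67)*35)/X(22, -653) = 465178/(-331228) + (-55*(-67)*35)/((-653*(-9 + 22))) = 465178*(-1/331228) + (3685*35)/((-653*13)) = -232589/165614 + 128975/(-8489) = -232589/165614 + 128975*(-1/8489) = -232589/165614 - 128975/8489 = -23334513671/1405897246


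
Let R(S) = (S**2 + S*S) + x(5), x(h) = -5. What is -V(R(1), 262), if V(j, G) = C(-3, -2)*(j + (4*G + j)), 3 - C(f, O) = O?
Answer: -5210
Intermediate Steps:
C(f, O) = 3 - O
R(S) = -5 + 2*S**2 (R(S) = (S**2 + S*S) - 5 = (S**2 + S**2) - 5 = 2*S**2 - 5 = -5 + 2*S**2)
V(j, G) = 10*j + 20*G (V(j, G) = (3 - 1*(-2))*(j + (4*G + j)) = (3 + 2)*(j + (j + 4*G)) = 5*(2*j + 4*G) = 10*j + 20*G)
-V(R(1), 262) = -(10*(-5 + 2*1**2) + 20*262) = -(10*(-5 + 2*1) + 5240) = -(10*(-5 + 2) + 5240) = -(10*(-3) + 5240) = -(-30 + 5240) = -1*5210 = -5210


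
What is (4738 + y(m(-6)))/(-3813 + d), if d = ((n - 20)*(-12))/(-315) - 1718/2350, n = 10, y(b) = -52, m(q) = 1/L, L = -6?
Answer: -57813525/47056607 ≈ -1.2286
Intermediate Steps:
m(q) = -1/6 (m(q) = 1/(-6) = -1/6)
d = -27439/24675 (d = ((10 - 20)*(-12))/(-315) - 1718/2350 = -10*(-12)*(-1/315) - 1718*1/2350 = 120*(-1/315) - 859/1175 = -8/21 - 859/1175 = -27439/24675 ≈ -1.1120)
(4738 + y(m(-6)))/(-3813 + d) = (4738 - 52)/(-3813 - 27439/24675) = 4686/(-94113214/24675) = 4686*(-24675/94113214) = -57813525/47056607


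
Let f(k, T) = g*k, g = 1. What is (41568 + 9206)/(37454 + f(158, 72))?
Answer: 25387/18806 ≈ 1.3499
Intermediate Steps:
f(k, T) = k (f(k, T) = 1*k = k)
(41568 + 9206)/(37454 + f(158, 72)) = (41568 + 9206)/(37454 + 158) = 50774/37612 = 50774*(1/37612) = 25387/18806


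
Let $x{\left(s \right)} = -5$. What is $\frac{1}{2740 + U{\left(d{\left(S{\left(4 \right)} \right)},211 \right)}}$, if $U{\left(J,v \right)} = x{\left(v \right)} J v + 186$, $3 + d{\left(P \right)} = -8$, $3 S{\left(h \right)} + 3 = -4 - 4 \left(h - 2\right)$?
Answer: $\frac{1}{14531} \approx 6.8818 \cdot 10^{-5}$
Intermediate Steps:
$S{\left(h \right)} = \frac{1}{3} - \frac{4 h}{3}$ ($S{\left(h \right)} = -1 + \frac{-4 - 4 \left(h - 2\right)}{3} = -1 + \frac{-4 - 4 \left(-2 + h\right)}{3} = -1 + \frac{-4 - \left(-8 + 4 h\right)}{3} = -1 + \frac{4 - 4 h}{3} = -1 - \left(- \frac{4}{3} + \frac{4 h}{3}\right) = \frac{1}{3} - \frac{4 h}{3}$)
$d{\left(P \right)} = -11$ ($d{\left(P \right)} = -3 - 8 = -11$)
$U{\left(J,v \right)} = 186 - 5 J v$ ($U{\left(J,v \right)} = - 5 J v + 186 = 186 - 5 J v$)
$\frac{1}{2740 + U{\left(d{\left(S{\left(4 \right)} \right)},211 \right)}} = \frac{1}{2740 - \left(-186 - 11605\right)} = \frac{1}{2740 + \left(186 + 11605\right)} = \frac{1}{2740 + 11791} = \frac{1}{14531}$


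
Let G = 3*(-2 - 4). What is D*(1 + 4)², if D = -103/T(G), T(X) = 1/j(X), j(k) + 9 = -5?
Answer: 36050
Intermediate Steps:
j(k) = -14 (j(k) = -9 - 5 = -14)
G = -18 (G = 3*(-6) = -18)
T(X) = -1/14 (T(X) = 1/(-14) = -1/14)
D = 1442 (D = -103/(-1/14) = -103*(-14) = 1442)
D*(1 + 4)² = 1442*(1 + 4)² = 1442*5² = 1442*25 = 36050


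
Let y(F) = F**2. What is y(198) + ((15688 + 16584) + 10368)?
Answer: 81844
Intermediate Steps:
y(198) + ((15688 + 16584) + 10368) = 198**2 + ((15688 + 16584) + 10368) = 39204 + (32272 + 10368) = 39204 + 42640 = 81844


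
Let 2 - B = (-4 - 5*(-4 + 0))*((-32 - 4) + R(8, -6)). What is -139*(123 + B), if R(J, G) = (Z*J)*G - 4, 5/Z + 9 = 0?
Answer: -141085/3 ≈ -47028.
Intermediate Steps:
Z = -5/9 (Z = 5/(-9 + 0) = 5/(-9) = 5*(-1/9) = -5/9 ≈ -0.55556)
R(J, G) = -4 - 5*G*J/9 (R(J, G) = (-5*J/9)*G - 4 = -5*G*J/9 - 4 = -4 - 5*G*J/9)
B = 646/3 (B = 2 - (-4 - 5*(-4 + 0))*((-32 - 4) + (-4 - 5/9*(-6)*8)) = 2 - (-4 - 5*(-4))*(-36 + (-4 + 80/3)) = 2 - (-4 + 20)*(-36 + 68/3) = 2 - 16*(-40)/3 = 2 - 1*(-640/3) = 2 + 640/3 = 646/3 ≈ 215.33)
-139*(123 + B) = -139*(123 + 646/3) = -139*1015/3 = -141085/3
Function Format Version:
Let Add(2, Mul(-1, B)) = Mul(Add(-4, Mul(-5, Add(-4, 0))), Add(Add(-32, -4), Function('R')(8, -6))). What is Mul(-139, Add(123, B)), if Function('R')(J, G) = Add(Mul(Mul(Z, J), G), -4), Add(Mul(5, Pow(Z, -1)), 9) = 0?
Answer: Rational(-141085, 3) ≈ -47028.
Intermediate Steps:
Z = Rational(-5, 9) (Z = Mul(5, Pow(Add(-9, 0), -1)) = Mul(5, Pow(-9, -1)) = Mul(5, Rational(-1, 9)) = Rational(-5, 9) ≈ -0.55556)
Function('R')(J, G) = Add(-4, Mul(Rational(-5, 9), G, J)) (Function('R')(J, G) = Add(Mul(Mul(Rational(-5, 9), J), G), -4) = Add(Mul(Rational(-5, 9), G, J), -4) = Add(-4, Mul(Rational(-5, 9), G, J)))
B = Rational(646, 3) (B = Add(2, Mul(-1, Mul(Add(-4, Mul(-5, Add(-4, 0))), Add(Add(-32, -4), Add(-4, Mul(Rational(-5, 9), -6, 8)))))) = Add(2, Mul(-1, Mul(Add(-4, Mul(-5, -4)), Add(-36, Add(-4, Rational(80, 3)))))) = Add(2, Mul(-1, Mul(Add(-4, 20), Add(-36, Rational(68, 3))))) = Add(2, Mul(-1, Mul(16, Rational(-40, 3)))) = Add(2, Mul(-1, Rational(-640, 3))) = Add(2, Rational(640, 3)) = Rational(646, 3) ≈ 215.33)
Mul(-139, Add(123, B)) = Mul(-139, Add(123, Rational(646, 3))) = Mul(-139, Rational(1015, 3)) = Rational(-141085, 3)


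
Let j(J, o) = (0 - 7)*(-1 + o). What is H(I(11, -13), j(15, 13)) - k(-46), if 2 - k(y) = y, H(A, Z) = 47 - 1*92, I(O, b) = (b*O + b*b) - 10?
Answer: -93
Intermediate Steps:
j(J, o) = 7 - 7*o (j(J, o) = -7*(-1 + o) = 7 - 7*o)
I(O, b) = -10 + b² + O*b (I(O, b) = (O*b + b²) - 10 = (b² + O*b) - 10 = -10 + b² + O*b)
H(A, Z) = -45 (H(A, Z) = 47 - 92 = -45)
k(y) = 2 - y
H(I(11, -13), j(15, 13)) - k(-46) = -45 - (2 - 1*(-46)) = -45 - (2 + 46) = -45 - 1*48 = -45 - 48 = -93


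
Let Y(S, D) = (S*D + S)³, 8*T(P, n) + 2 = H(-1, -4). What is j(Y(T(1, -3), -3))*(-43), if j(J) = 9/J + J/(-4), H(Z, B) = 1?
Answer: -6340565/256 ≈ -24768.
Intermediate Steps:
T(P, n) = -⅛ (T(P, n) = -¼ + (⅛)*1 = -¼ + ⅛ = -⅛)
Y(S, D) = (S + D*S)³ (Y(S, D) = (D*S + S)³ = (S + D*S)³)
j(J) = 9/J - J/4 (j(J) = 9/J + J*(-¼) = 9/J - J/4)
j(Y(T(1, -3), -3))*(-43) = (9/(((-⅛)³*(1 - 3)³)) - (-⅛)³*(1 - 3)³/4)*(-43) = (9/((-1/512*(-2)³)) - (-1)*(-2)³/2048)*(-43) = (9/((-1/512*(-8))) - (-1)*(-8)/2048)*(-43) = (9/(1/64) - ¼*1/64)*(-43) = (9*64 - 1/256)*(-43) = (576 - 1/256)*(-43) = (147455/256)*(-43) = -6340565/256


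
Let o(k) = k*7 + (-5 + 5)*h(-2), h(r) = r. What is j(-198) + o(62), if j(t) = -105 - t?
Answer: 527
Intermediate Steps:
o(k) = 7*k (o(k) = k*7 + (-5 + 5)*(-2) = 7*k + 0*(-2) = 7*k + 0 = 7*k)
j(-198) + o(62) = (-105 - 1*(-198)) + 7*62 = (-105 + 198) + 434 = 93 + 434 = 527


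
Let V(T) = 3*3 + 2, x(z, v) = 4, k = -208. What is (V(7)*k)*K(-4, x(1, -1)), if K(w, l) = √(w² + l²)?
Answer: -9152*√2 ≈ -12943.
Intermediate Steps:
V(T) = 11 (V(T) = 9 + 2 = 11)
K(w, l) = √(l² + w²)
(V(7)*k)*K(-4, x(1, -1)) = (11*(-208))*√(4² + (-4)²) = -2288*√(16 + 16) = -9152*√2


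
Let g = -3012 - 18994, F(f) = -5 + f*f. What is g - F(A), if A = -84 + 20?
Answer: -26097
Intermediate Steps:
A = -64
F(f) = -5 + f**2
g = -22006
g - F(A) = -22006 - (-5 + (-64)**2) = -22006 - (-5 + 4096) = -22006 - 1*4091 = -22006 - 4091 = -26097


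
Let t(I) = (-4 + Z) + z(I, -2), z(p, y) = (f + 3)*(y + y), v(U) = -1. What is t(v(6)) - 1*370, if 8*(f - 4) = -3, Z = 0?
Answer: -801/2 ≈ -400.50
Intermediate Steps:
f = 29/8 (f = 4 + (1/8)*(-3) = 4 - 3/8 = 29/8 ≈ 3.6250)
z(p, y) = 53*y/4 (z(p, y) = (29/8 + 3)*(y + y) = 53*(2*y)/8 = 53*y/4)
t(I) = -61/2 (t(I) = (-4 + 0) + (53/4)*(-2) = -4 - 53/2 = -61/2)
t(v(6)) - 1*370 = -61/2 - 1*370 = -61/2 - 370 = -801/2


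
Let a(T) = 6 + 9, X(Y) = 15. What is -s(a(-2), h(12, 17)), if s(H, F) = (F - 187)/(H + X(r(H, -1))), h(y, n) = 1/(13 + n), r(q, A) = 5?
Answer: 5609/900 ≈ 6.2322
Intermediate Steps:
a(T) = 15
s(H, F) = (-187 + F)/(15 + H) (s(H, F) = (F - 187)/(H + 15) = (-187 + F)/(15 + H))
-s(a(-2), h(12, 17)) = -(-187 + 1/(13 + 17))/(15 + 15) = -(-187 + 1/30)/30 = -(-5609)/(30*30) = -1*(-5609/900) = 5609/900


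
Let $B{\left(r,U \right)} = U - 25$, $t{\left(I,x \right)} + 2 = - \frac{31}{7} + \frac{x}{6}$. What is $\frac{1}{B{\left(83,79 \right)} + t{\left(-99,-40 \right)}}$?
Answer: $\frac{21}{859} \approx 0.024447$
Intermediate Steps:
$t{\left(I,x \right)} = - \frac{45}{7} + \frac{x}{6}$ ($t{\left(I,x \right)} = -2 + \left(- \frac{31}{7} + \frac{x}{6}\right) = - \frac{45}{7} + \frac{x}{6}$)
$B{\left(r,U \right)} = -25 + U$
$\frac{1}{B{\left(83,79 \right)} + t{\left(-99,-40 \right)}} = \frac{1}{\left(-25 + 79\right) + \left(- \frac{45}{7} + \frac{1}{6} \left(-40\right)\right)} = \frac{1}{54 - \frac{275}{21}} = \frac{1}{\frac{859}{21}} = \frac{21}{859}$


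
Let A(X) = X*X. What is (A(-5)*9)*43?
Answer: 9675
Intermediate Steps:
A(X) = X**2
(A(-5)*9)*43 = ((-5)**2*9)*43 = (25*9)*43 = 225*43 = 9675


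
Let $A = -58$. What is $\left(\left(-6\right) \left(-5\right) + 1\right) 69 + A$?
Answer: $2081$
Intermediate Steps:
$\left(\left(-6\right) \left(-5\right) + 1\right) 69 + A = \left(\left(-6\right) \left(-5\right) + 1\right) 69 - 58 = \left(30 + 1\right) 69 - 58 = 31 \cdot 69 - 58 = 2139 - 58 = 2081$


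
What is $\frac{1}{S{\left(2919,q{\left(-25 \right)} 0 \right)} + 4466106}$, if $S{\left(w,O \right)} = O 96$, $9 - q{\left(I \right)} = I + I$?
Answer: $\frac{1}{4466106} \approx 2.2391 \cdot 10^{-7}$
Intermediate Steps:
$q{\left(I \right)} = 9 - 2 I$ ($q{\left(I \right)} = 9 - \left(I + I\right) = 9 - 2 I$)
$S{\left(w,O \right)} = 96 O$
$\frac{1}{S{\left(2919,q{\left(-25 \right)} 0 \right)} + 4466106} = \frac{1}{96 \left(9 - -50\right) 0 + 4466106} = \frac{1}{96 \left(9 + 50\right) 0 + 4466106} = \frac{1}{96 \cdot 59 \cdot 0 + 4466106} = \frac{1}{96 \cdot 0 + 4466106} = \frac{1}{0 + 4466106} = \frac{1}{4466106}$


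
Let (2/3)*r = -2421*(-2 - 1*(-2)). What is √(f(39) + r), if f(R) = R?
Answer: √39 ≈ 6.2450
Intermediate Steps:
r = 0 (r = 3*(-2421*(-2 - 1*(-2)))/2 = 3*(-2421*(-2 + 2))/2 = 3*(-2421*0)/2 = (3/2)*0 = 0)
√(f(39) + r) = √(39 + 0) = √39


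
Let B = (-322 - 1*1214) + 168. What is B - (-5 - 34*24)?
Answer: -547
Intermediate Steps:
B = -1368 (B = (-322 - 1214) + 168 = -1536 + 168 = -1368)
B - (-5 - 34*24) = -1368 - (-5 - 34*24) = -1368 - (-5 - 816) = -1368 - 1*(-821) = -1368 + 821 = -547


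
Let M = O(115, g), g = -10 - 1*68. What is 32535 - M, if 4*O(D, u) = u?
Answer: 65109/2 ≈ 32555.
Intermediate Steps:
g = -78 (g = -10 - 68 = -78)
O(D, u) = u/4
M = -39/2 (M = (¼)*(-78) = -39/2 ≈ -19.500)
32535 - M = 32535 - 1*(-39/2) = 32535 + 39/2 = 65109/2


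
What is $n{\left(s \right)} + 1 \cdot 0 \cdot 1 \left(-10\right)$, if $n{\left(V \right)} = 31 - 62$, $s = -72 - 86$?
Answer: $-31$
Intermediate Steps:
$s = -158$
$n{\left(V \right)} = -31$ ($n{\left(V \right)} = 31 - 62 = -31$)
$n{\left(s \right)} + 1 \cdot 0 \cdot 1 \left(-10\right) = -31 + 1 \cdot 0 \cdot 1 \left(-10\right) = -31 + 0 \cdot 1 \left(-10\right) = -31 + 0 \left(-10\right) = -31 + 0 = -31$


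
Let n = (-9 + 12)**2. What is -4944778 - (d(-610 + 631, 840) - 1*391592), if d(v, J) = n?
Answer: -4553195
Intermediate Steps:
n = 9 (n = 3**2 = 9)
d(v, J) = 9
-4944778 - (d(-610 + 631, 840) - 1*391592) = -4944778 - (9 - 1*391592) = -4944778 - (9 - 391592) = -4944778 - 1*(-391583) = -4944778 + 391583 = -4553195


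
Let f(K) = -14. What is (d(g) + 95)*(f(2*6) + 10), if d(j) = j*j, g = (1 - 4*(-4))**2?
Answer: -334464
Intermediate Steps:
g = 289 (g = (1 + 16)**2 = 17**2 = 289)
d(j) = j**2
(d(g) + 95)*(f(2*6) + 10) = (289**2 + 95)*(-14 + 10) = (83521 + 95)*(-4) = 83616*(-4) = -334464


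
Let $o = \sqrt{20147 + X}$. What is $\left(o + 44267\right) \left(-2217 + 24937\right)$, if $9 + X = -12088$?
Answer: $1005746240 + 113600 \sqrt{322} \approx 1.0078 \cdot 10^{9}$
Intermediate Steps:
$X = -12097$ ($X = -9 - 12088 = -12097$)
$o = 5 \sqrt{322}$ ($o = \sqrt{20147 - 12097} = \sqrt{8050} = 5 \sqrt{322} \approx 89.722$)
$\left(o + 44267\right) \left(-2217 + 24937\right) = \left(5 \sqrt{322} + 44267\right) \left(-2217 + 24937\right) = \left(44267 + 5 \sqrt{322}\right) 22720 = 1005746240 + 113600 \sqrt{322}$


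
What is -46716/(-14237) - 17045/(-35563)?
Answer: 1904030773/506310431 ≈ 3.7606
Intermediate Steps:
-46716/(-14237) - 17045/(-35563) = -46716*(-1/14237) - 17045*(-1/35563) = 46716/14237 + 17045/35563 = 1904030773/506310431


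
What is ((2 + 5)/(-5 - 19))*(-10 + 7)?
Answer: 7/8 ≈ 0.87500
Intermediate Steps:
((2 + 5)/(-5 - 19))*(-10 + 7) = (7/(-24))*(-3) = (7*(-1/24))*(-3) = -7/24*(-3) = 7/8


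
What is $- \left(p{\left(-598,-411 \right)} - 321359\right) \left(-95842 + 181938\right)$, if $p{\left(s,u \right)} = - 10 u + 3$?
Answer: $27313611616$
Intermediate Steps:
$p{\left(s,u \right)} = 3 - 10 u$
$- \left(p{\left(-598,-411 \right)} - 321359\right) \left(-95842 + 181938\right) = - \left(\left(3 - -4110\right) - 321359\right) \left(-95842 + 181938\right) = - \left(\left(3 + 4110\right) - 321359\right) 86096 = - \left(4113 - 321359\right) 86096 = - \left(-317246\right) 86096 = \left(-1\right) \left(-27313611616\right) = 27313611616$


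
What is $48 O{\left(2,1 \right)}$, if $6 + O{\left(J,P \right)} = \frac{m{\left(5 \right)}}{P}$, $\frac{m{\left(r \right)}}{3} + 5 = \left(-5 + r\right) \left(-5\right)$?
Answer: $-1008$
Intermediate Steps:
$m{\left(r \right)} = 60 - 15 r$ ($m{\left(r \right)} = -15 + 3 \left(-5 + r\right) \left(-5\right) = -15 + 3 \left(25 - 5 r\right) = -15 - \left(-75 + 15 r\right) = 60 - 15 r$)
$O{\left(J,P \right)} = -6 - \frac{15}{P}$ ($O{\left(J,P \right)} = -6 + \frac{60 - 75}{P} = -6 - \frac{15}{P}$)
$48 O{\left(2,1 \right)} = 48 \left(-6 - \frac{15}{1}\right) = 48 \left(-6 - 15\right) = 48 \left(-21\right) = -1008$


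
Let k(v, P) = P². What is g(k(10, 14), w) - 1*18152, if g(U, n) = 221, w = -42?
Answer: -17931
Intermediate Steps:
g(k(10, 14), w) - 1*18152 = 221 - 1*18152 = 221 - 18152 = -17931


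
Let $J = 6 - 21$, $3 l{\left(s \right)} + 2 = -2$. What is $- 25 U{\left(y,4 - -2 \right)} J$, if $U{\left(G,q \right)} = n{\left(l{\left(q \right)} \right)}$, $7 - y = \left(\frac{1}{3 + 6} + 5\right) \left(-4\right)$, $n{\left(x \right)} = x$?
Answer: $-500$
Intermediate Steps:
$l{\left(s \right)} = - \frac{4}{3}$ ($l{\left(s \right)} = - \frac{2}{3} + \frac{1}{3} \left(-2\right) = - \frac{2}{3} - \frac{2}{3} = - \frac{4}{3}$)
$y = \frac{247}{9}$ ($y = 7 - \left(\frac{1}{3 + 6} + 5\right) \left(-4\right) = 7 - \left(\frac{1}{9} + 5\right) \left(-4\right) = 7 - \frac{46}{9} \left(-4\right) = 7 - - \frac{184}{9} = 7 + \frac{184}{9} = \frac{247}{9} \approx 27.444$)
$U{\left(G,q \right)} = - \frac{4}{3}$
$J = -15$
$- 25 U{\left(y,4 - -2 \right)} J = \left(-25\right) \left(- \frac{4}{3}\right) \left(-15\right) = \frac{100}{3} \left(-15\right) = -500$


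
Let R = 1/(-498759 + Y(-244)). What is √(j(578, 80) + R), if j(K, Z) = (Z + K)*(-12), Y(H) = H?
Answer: I*√1966135537194067/499003 ≈ 88.859*I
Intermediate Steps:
j(K, Z) = -12*K - 12*Z (j(K, Z) = (K + Z)*(-12) = -12*K - 12*Z)
R = -1/499003 (R = 1/(-498759 - 244) = 1/(-499003) = -1/499003 ≈ -2.0040e-6)
√(j(578, 80) + R) = √((-12*578 - 12*80) - 1/499003) = √((-6936 - 960) - 1/499003) = √(-7896 - 1/499003) = √(-3940127689/499003) = I*√1966135537194067/499003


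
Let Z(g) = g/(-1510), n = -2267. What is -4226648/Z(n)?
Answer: -6382238480/2267 ≈ -2.8153e+6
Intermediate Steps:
Z(g) = -g/1510 (Z(g) = g*(-1/1510) = -g/1510)
-4226648/Z(n) = -4226648/((-1/1510*(-2267))) = -4226648/2267/1510 = -4226648*1510/2267 = -6382238480/2267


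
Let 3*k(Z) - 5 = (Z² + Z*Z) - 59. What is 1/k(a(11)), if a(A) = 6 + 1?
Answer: 3/44 ≈ 0.068182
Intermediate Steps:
a(A) = 7
k(Z) = -18 + 2*Z²/3 (k(Z) = 5/3 + ((Z² + Z*Z) - 59)/3 = 5/3 + ((Z² + Z²) - 59)/3 = 5/3 + (2*Z² - 59)/3 = 5/3 + (-59 + 2*Z²)/3 = 5/3 + (-59/3 + 2*Z²/3) = -18 + 2*Z²/3)
1/k(a(11)) = 1/(-18 + (⅔)*7²) = 1/(-18 + (⅔)*49) = 1/(-18 + 98/3) = 1/(44/3) = 3/44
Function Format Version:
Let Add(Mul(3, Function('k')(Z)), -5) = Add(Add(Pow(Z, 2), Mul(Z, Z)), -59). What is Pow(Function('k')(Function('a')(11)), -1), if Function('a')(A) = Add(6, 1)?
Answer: Rational(3, 44) ≈ 0.068182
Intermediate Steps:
Function('a')(A) = 7
Function('k')(Z) = Add(-18, Mul(Rational(2, 3), Pow(Z, 2))) (Function('k')(Z) = Add(Rational(5, 3), Mul(Rational(1, 3), Add(Add(Pow(Z, 2), Mul(Z, Z)), -59))) = Add(Rational(5, 3), Mul(Rational(1, 3), Add(Add(Pow(Z, 2), Pow(Z, 2)), -59))) = Add(Rational(5, 3), Mul(Rational(1, 3), Add(Mul(2, Pow(Z, 2)), -59))) = Add(Rational(5, 3), Mul(Rational(1, 3), Add(-59, Mul(2, Pow(Z, 2))))) = Add(Rational(5, 3), Add(Rational(-59, 3), Mul(Rational(2, 3), Pow(Z, 2)))) = Add(-18, Mul(Rational(2, 3), Pow(Z, 2))))
Pow(Function('k')(Function('a')(11)), -1) = Pow(Add(-18, Mul(Rational(2, 3), Pow(7, 2))), -1) = Pow(Add(-18, Mul(Rational(2, 3), 49)), -1) = Pow(Add(-18, Rational(98, 3)), -1) = Pow(Rational(44, 3), -1) = Rational(3, 44)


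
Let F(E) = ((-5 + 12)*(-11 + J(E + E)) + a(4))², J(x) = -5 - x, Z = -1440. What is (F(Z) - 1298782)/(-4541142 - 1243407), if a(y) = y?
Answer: -400783922/5784549 ≈ -69.285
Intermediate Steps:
F(E) = (-108 - 14*E)² (F(E) = ((-5 + 12)*(-11 + (-5 - (E + E))) + 4)² = (7*(-11 + (-5 - 2*E)) + 4)² = (7*(-16 - 2*E) + 4)² = ((-112 - 14*E) + 4)² = (-108 - 14*E)²)
(F(Z) - 1298782)/(-4541142 - 1243407) = (4*(54 + 7*(-1440))² - 1298782)/(-4541142 - 1243407) = (4*(54 - 10080)² - 1298782)/(-5784549) = (4*(-10026)² - 1298782)*(-1/5784549) = (4*100520676 - 1298782)*(-1/5784549) = (402082704 - 1298782)*(-1/5784549) = 400783922*(-1/5784549) = -400783922/5784549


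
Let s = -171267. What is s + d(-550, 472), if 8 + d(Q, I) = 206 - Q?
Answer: -170519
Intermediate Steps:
d(Q, I) = 198 - Q (d(Q, I) = -8 + (206 - Q) = 198 - Q)
s + d(-550, 472) = -171267 + (198 - 1*(-550)) = -171267 + (198 + 550) = -171267 + 748 = -170519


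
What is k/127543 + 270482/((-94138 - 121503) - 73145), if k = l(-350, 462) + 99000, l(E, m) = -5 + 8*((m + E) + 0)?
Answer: -2825481700/18416316399 ≈ -0.15342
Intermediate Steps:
l(E, m) = -5 + 8*E + 8*m (l(E, m) = -5 + 8*((E + m) + 0) = -5 + 8*(E + m) = -5 + (8*E + 8*m) = -5 + 8*E + 8*m)
k = 99891 (k = (-5 + 8*(-350) + 8*462) + 99000 = (-5 - 2800 + 3696) + 99000 = 891 + 99000 = 99891)
k/127543 + 270482/((-94138 - 121503) - 73145) = 99891/127543 + 270482/((-94138 - 121503) - 73145) = 99891*(1/127543) + 270482/(-215641 - 73145) = 99891/127543 + 270482/(-288786) = 99891/127543 + 270482*(-1/288786) = 99891/127543 - 135241/144393 = -2825481700/18416316399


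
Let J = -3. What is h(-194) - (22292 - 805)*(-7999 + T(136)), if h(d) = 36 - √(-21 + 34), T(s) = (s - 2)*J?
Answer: 180512323 - √13 ≈ 1.8051e+8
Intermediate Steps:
T(s) = 6 - 3*s (T(s) = (s - 2)*(-3) = (-2 + s)*(-3) = 6 - 3*s)
h(d) = 36 - √13
h(-194) - (22292 - 805)*(-7999 + T(136)) = (36 - √13) - (22292 - 805)*(-7999 + (6 - 3*136)) = (36 - √13) - 21487*(-7999 + (6 - 408)) = (36 - √13) - 21487*(-7999 - 402) = (36 - √13) - 21487*(-8401) = (36 - √13) - 1*(-180512287) = (36 - √13) + 180512287 = 180512323 - √13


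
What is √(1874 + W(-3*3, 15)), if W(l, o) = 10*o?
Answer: 2*√506 ≈ 44.989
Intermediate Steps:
√(1874 + W(-3*3, 15)) = √(1874 + 10*15) = √(1874 + 150) = √2024 = 2*√506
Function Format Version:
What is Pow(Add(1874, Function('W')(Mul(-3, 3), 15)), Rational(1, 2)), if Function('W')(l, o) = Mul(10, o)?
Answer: Mul(2, Pow(506, Rational(1, 2))) ≈ 44.989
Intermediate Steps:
Pow(Add(1874, Function('W')(Mul(-3, 3), 15)), Rational(1, 2)) = Pow(Add(1874, Mul(10, 15)), Rational(1, 2)) = Pow(Add(1874, 150), Rational(1, 2)) = Pow(2024, Rational(1, 2)) = Mul(2, Pow(506, Rational(1, 2)))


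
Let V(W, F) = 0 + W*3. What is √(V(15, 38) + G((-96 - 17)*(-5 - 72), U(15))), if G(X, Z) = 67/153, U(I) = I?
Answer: 2*√29546/51 ≈ 6.7408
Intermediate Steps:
V(W, F) = 3*W (V(W, F) = 0 + 3*W = 3*W)
G(X, Z) = 67/153 (G(X, Z) = 67*(1/153) = 67/153)
√(V(15, 38) + G((-96 - 17)*(-5 - 72), U(15))) = √(3*15 + 67/153) = √(45 + 67/153) = √(6952/153) = 2*√29546/51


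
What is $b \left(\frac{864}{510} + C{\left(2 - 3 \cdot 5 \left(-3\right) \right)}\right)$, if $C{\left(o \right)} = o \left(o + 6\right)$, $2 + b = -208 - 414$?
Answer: $- \frac{132212496}{85} \approx -1.5554 \cdot 10^{6}$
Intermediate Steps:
$b = -624$ ($b = -2 - 622 = -624$)
$C{\left(o \right)} = o \left(6 + o\right)$
$b \left(\frac{864}{510} + C{\left(2 - 3 \cdot 5 \left(-3\right) \right)}\right) = - 624 \left(\frac{864}{510} + \left(2 - 3 \cdot 5 \left(-3\right)\right) \left(6 - \left(-2 + 3 \cdot 5 \left(-3\right)\right)\right)\right) = - 624 \left(864 \cdot \frac{1}{510} + \left(2 - -45\right) \left(6 + \left(2 - -45\right)\right)\right) = - 624 \left(\frac{144}{85} + \left(2 + 45\right) \left(6 + \left(2 + 45\right)\right)\right) = - 624 \left(\frac{144}{85} + 47 \left(6 + 47\right)\right) = - 624 \left(\frac{144}{85} + 47 \cdot 53\right) = - 624 \left(\frac{144}{85} + 2491\right) = \left(-624\right) \frac{211879}{85} = - \frac{132212496}{85}$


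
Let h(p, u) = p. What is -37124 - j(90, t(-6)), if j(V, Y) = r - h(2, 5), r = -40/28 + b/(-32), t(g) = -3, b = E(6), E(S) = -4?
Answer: -2078759/56 ≈ -37121.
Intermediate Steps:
b = -4
r = -73/56 (r = -40/28 - 4/(-32) = -40*1/28 - 4*(-1/32) = -10/7 + ⅛ = -73/56 ≈ -1.3036)
j(V, Y) = -185/56 (j(V, Y) = -73/56 - 1*2 = -73/56 - 2 = -185/56)
-37124 - j(90, t(-6)) = -37124 - 1*(-185/56) = -37124 + 185/56 = -2078759/56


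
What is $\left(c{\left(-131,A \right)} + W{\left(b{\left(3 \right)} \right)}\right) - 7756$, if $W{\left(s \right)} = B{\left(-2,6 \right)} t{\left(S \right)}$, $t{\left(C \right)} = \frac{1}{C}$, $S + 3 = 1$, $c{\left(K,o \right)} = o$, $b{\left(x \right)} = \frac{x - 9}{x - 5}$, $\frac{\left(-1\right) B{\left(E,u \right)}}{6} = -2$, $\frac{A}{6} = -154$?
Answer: $-8686$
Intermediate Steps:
$A = -924$ ($A = 6 \left(-154\right) = -924$)
$B{\left(E,u \right)} = 12$ ($B{\left(E,u \right)} = \left(-6\right) \left(-2\right) = 12$)
$b{\left(x \right)} = \frac{-9 + x}{-5 + x}$
$S = -2$ ($S = -3 + 1 = -2$)
$W{\left(s \right)} = -6$ ($W{\left(s \right)} = \frac{12}{-2} = 12 \left(- \frac{1}{2}\right) = -6$)
$\left(c{\left(-131,A \right)} + W{\left(b{\left(3 \right)} \right)}\right) - 7756 = \left(-924 - 6\right) - 7756 = -930 - 7756 = -8686$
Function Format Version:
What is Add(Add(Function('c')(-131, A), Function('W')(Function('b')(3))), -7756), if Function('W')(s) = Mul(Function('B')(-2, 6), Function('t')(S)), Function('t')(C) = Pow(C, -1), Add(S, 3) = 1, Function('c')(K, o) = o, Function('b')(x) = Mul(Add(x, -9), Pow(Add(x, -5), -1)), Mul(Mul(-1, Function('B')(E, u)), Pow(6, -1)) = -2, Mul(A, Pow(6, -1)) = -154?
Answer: -8686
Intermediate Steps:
A = -924 (A = Mul(6, -154) = -924)
Function('B')(E, u) = 12 (Function('B')(E, u) = Mul(-6, -2) = 12)
Function('b')(x) = Mul(Pow(Add(-5, x), -1), Add(-9, x)) (Function('b')(x) = Mul(Add(-9, x), Pow(Add(-5, x), -1)) = Mul(Pow(Add(-5, x), -1), Add(-9, x)))
S = -2 (S = Add(-3, 1) = -2)
Function('W')(s) = -6 (Function('W')(s) = Mul(12, Pow(-2, -1)) = Mul(12, Rational(-1, 2)) = -6)
Add(Add(Function('c')(-131, A), Function('W')(Function('b')(3))), -7756) = Add(Add(-924, -6), -7756) = Add(-930, -7756) = -8686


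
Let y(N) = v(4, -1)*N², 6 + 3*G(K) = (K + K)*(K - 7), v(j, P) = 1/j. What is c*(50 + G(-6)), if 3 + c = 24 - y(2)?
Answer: 2000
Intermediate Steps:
G(K) = -2 + 2*K*(-7 + K)/3 (G(K) = -2 + ((K + K)*(K - 7))/3 = -2 + ((2*K)*(-7 + K))/3 = -2 + (2*K*(-7 + K))/3 = -2 + 2*K*(-7 + K)/3)
y(N) = N²/4
c = 20 (c = -3 + (24 - 2²/4) = -3 + (24 - 4/4) = -3 + (24 - 1*1) = -3 + (24 - 1) = -3 + 23 = 20)
c*(50 + G(-6)) = 20*(50 + (-2 - 14/3*(-6) + (⅔)*(-6)²)) = 20*(50 + (-2 + 28 + (⅔)*36)) = 20*(50 + (-2 + 28 + 24)) = 20*(50 + 50) = 20*100 = 2000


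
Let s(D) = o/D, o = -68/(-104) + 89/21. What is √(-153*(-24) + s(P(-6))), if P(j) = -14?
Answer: √1094577783/546 ≈ 60.594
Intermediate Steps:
o = 2671/546 (o = -68*(-1/104) + 89*(1/21) = 17/26 + 89/21 = 2671/546 ≈ 4.8919)
s(D) = 2671/(546*D)
√(-153*(-24) + s(P(-6))) = √(-153*(-24) + (2671/546)/(-14)) = √(3672 + (2671/546)*(-1/14)) = √(3672 - 2671/7644) = √(28066097/7644) = √1094577783/546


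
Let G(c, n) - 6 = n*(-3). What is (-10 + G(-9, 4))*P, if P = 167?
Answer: -2672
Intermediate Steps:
G(c, n) = 6 - 3*n (G(c, n) = 6 + n*(-3) = 6 - 3*n)
(-10 + G(-9, 4))*P = (-10 + (6 - 3*4))*167 = (-10 + (6 - 12))*167 = (-10 - 6)*167 = -16*167 = -2672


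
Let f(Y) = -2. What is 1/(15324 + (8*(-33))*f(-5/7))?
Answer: 1/15852 ≈ 6.3083e-5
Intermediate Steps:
1/(15324 + (8*(-33))*f(-5/7)) = 1/(15324 + (8*(-33))*(-2)) = 1/(15324 - 264*(-2)) = 1/(15324 + 528) = 1/15852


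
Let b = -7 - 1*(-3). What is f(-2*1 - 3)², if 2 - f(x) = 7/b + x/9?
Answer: 24025/1296 ≈ 18.538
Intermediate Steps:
b = -4 (b = -7 + 3 = -4)
f(x) = 15/4 - x/9 (f(x) = 2 - (7/(-4) + x/9) = 2 - (7*(-¼) + x*(⅑)) = 2 - (-7/4 + x/9) = 2 + (7/4 - x/9) = 15/4 - x/9)
f(-2*1 - 3)² = (15/4 - (-2*1 - 3)/9)² = (15/4 - (-2 - 3)/9)² = (15/4 - ⅑*(-5))² = (15/4 + 5/9)² = (155/36)² = 24025/1296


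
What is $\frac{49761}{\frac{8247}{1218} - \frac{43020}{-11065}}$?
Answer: $\frac{44709163758}{9576761} \approx 4668.5$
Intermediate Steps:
$\frac{49761}{\frac{8247}{1218} - \frac{43020}{-11065}} = \frac{49761}{8247 \cdot \frac{1}{1218} - - \frac{8604}{2213}} = \frac{49761}{\frac{2749}{406} + \frac{8604}{2213}} = \frac{49761}{\frac{9576761}{898478}} = 49761 \cdot \frac{898478}{9576761} = \frac{44709163758}{9576761}$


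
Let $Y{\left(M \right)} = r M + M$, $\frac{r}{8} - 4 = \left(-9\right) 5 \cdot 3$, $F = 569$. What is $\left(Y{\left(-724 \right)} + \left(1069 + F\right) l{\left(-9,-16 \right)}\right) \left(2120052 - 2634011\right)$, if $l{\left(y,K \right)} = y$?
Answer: $-382018529274$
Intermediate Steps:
$r = -1048$ ($r = 32 + 8 \left(-9\right) 5 \cdot 3 = 32 + 8 \left(\left(-45\right) 3\right) = 32 + 8 \left(-135\right) = 32 - 1080 = -1048$)
$Y{\left(M \right)} = - 1047 M$ ($Y{\left(M \right)} = - 1048 M + M = - 1047 M$)
$\left(Y{\left(-724 \right)} + \left(1069 + F\right) l{\left(-9,-16 \right)}\right) \left(2120052 - 2634011\right) = \left(\left(-1047\right) \left(-724\right) + \left(1069 + 569\right) \left(-9\right)\right) \left(2120052 - 2634011\right) = \left(758028 + 1638 \left(-9\right)\right) \left(-513959\right) = \left(758028 - 14742\right) \left(-513959\right) = 743286 \left(-513959\right) = -382018529274$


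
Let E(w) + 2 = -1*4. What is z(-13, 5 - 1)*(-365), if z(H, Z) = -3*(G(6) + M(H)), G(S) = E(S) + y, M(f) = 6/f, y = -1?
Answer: -106215/13 ≈ -8170.4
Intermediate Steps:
E(w) = -6 (E(w) = -2 - 1*4 = -2 - 4 = -6)
G(S) = -7 (G(S) = -6 - 1 = -7)
z(H, Z) = 21 - 18/H (z(H, Z) = -3*(-7 + 6/H) = 21 - 18/H)
z(-13, 5 - 1)*(-365) = (21 - 18/(-13))*(-365) = (21 - 18*(-1/13))*(-365) = (21 + 18/13)*(-365) = (291/13)*(-365) = -106215/13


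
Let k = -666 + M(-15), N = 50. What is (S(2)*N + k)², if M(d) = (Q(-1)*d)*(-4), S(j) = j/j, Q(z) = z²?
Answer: 309136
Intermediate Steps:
S(j) = 1
M(d) = -4*d (M(d) = ((-1)²*d)*(-4) = (1*d)*(-4) = d*(-4) = -4*d)
k = -606 (k = -666 - 4*(-15) = -666 + 60 = -606)
(S(2)*N + k)² = (1*50 - 606)² = (50 - 606)² = (-556)² = 309136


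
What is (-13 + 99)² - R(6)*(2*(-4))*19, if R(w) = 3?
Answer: 7852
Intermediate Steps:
(-13 + 99)² - R(6)*(2*(-4))*19 = (-13 + 99)² - 3*(2*(-4))*19 = 86² - 3*(-8)*19 = 7396 - (-24)*19 = 7396 - 1*(-456) = 7396 + 456 = 7852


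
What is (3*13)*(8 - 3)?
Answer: 195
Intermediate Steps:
(3*13)*(8 - 3) = 39*5 = 195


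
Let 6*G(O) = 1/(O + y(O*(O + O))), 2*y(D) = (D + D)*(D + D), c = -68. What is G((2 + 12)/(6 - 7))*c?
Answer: -17/460971 ≈ -3.6879e-5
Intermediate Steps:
y(D) = 2*D**2 (y(D) = ((D + D)*(D + D))/2 = ((2*D)*(2*D))/2 = (4*D**2)/2 = 2*D**2)
G(O) = 1/(6*(O + 8*O**4)) (G(O) = 1/(6*(O + 2*(O*(O + O))**2)) = 1/(6*(O + 2*(O*(2*O))**2)) = 1/(6*(O + 2*(2*O**2)**2)) = 1/(6*(O + 2*(4*O**4))) = 1/(6*(O + 8*O**4)))
G((2 + 12)/(6 - 7))*c = -68/(6*((2 + 12)/(6 - 7)) + 48*((2 + 12)/(6 - 7))**4) = -68/(6*(14/(-1)) + 48*(14/(-1))**4) = -68/(6*(14*(-1)) + 48*(14*(-1))**4) = -68/(6*(-14) + 48*(-14)**4) = -68/(-84 + 48*38416) = -68/(-84 + 1843968) = -68/1843884 = (1/1843884)*(-68) = -17/460971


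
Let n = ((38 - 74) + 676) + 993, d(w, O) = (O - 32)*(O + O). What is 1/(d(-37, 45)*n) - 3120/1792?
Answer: -186284419/106994160 ≈ -1.7411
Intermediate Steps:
d(w, O) = 2*O*(-32 + O) (d(w, O) = (-32 + O)*(2*O) = 2*O*(-32 + O))
n = 1633 (n = (-36 + 676) + 993 = 640 + 993 = 1633)
1/(d(-37, 45)*n) - 3120/1792 = 1/((2*45*(-32 + 45))*1633) - 3120/1792 = (1/1633)/(2*45*13) - 3120*1/1792 = (1/1633)/1170 - 195/112 = (1/1170)*(1/1633) - 195/112 = 1/1910610 - 195/112 = -186284419/106994160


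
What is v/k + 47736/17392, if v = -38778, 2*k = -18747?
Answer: 93490031/13585326 ≈ 6.8817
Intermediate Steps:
k = -18747/2 (k = (½)*(-18747) = -18747/2 ≈ -9373.5)
v/k + 47736/17392 = -38778/(-18747/2) + 47736/17392 = -38778*(-2/18747) + 47736*(1/17392) = 25852/6249 + 5967/2174 = 93490031/13585326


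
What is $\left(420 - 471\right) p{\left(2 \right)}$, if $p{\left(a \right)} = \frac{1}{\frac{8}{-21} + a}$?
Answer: $- \frac{63}{2} \approx -31.5$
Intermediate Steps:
$p{\left(a \right)} = \frac{1}{- \frac{8}{21} + a}$ ($p{\left(a \right)} = \frac{1}{8 \left(- \frac{1}{21}\right) + a} = \frac{1}{- \frac{8}{21} + a}$)
$\left(420 - 471\right) p{\left(2 \right)} = \left(420 - 471\right) \frac{21}{-8 + 21 \cdot 2} = - 51 \frac{21}{-8 + 42} = - 51 \cdot \frac{21}{34} = - 51 \cdot 21 \cdot \frac{1}{34} = \left(-51\right) \frac{21}{34} = - \frac{63}{2}$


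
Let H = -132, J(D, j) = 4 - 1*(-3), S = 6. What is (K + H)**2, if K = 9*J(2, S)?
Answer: 4761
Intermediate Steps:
J(D, j) = 7 (J(D, j) = 4 + 3 = 7)
K = 63 (K = 9*7 = 63)
(K + H)**2 = (63 - 132)**2 = (-69)**2 = 4761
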